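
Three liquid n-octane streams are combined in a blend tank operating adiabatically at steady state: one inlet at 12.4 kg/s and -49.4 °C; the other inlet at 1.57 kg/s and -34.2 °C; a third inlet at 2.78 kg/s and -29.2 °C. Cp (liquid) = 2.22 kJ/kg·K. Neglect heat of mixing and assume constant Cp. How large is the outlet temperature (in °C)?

Energy balance with Q = 0: Σ ṁᵢCp,ᵢ(T_out − Tᵢ) = 0
T_out = Σ ṁᵢCp,ᵢTᵢ / Σ ṁᵢCp,ᵢ
      = -1659.3 / 37.185 = -44.623 °C

T_out = -44.6 °C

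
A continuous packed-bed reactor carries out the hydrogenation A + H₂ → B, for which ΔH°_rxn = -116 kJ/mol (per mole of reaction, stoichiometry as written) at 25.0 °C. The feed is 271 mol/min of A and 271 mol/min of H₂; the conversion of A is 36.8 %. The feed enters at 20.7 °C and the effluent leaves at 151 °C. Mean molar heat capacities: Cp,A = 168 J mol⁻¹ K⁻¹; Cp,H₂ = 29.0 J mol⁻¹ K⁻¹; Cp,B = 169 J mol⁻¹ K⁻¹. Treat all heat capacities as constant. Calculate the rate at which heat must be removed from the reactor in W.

Q_out = 82700 W

Extent of reaction ξ = 0.368 × 271 = 99.728 mol/min
Reaction term: ξ·ΔH°_rxn = 99.728 × -116 = -11568 kJ/min
Sensible, feed 20.7→25 °C: 229.56 kJ/min
Outlet flows (mol/min): A 171.27, H₂ 171.27, B 99.728
Sensible, products 25→151 °C: 6374.9 kJ/min
Q = ΔH = -4964 kJ/min = -82.733 kW
Heat removed = 82733 W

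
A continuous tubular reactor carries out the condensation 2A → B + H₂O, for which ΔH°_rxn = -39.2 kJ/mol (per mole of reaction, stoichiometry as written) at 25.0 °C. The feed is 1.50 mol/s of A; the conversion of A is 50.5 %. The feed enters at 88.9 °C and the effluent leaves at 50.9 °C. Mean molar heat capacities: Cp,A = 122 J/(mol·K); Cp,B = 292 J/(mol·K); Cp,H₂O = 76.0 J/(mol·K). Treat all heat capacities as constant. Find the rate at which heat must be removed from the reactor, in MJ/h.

Extent of reaction ξ = 0.505 × 1.50 / 2 = 0.37875 mol/s
Reaction term: ξ·ΔH°_rxn = 0.37875 × -39.2 = -14.847 kJ/s
Sensible, feed 88.9→25 °C: -11.694 kJ/s
Outlet flows (mol/s): A 0.7425, B 0.37875, H₂O 0.37875
Sensible, products 25→50.9 °C: 5.9561 kJ/s
Q = ΔH = -20.585 kJ/s = -20.585 kW
Heat removed = 74.105 MJ/h

Q_out = 74.1 MJ/h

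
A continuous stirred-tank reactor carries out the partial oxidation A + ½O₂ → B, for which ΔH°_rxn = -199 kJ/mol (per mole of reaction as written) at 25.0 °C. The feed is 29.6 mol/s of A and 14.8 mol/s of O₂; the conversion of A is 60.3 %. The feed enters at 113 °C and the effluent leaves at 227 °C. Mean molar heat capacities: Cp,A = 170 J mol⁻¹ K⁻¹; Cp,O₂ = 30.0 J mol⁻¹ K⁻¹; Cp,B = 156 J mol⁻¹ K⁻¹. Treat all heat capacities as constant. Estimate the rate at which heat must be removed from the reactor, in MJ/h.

Q_out = 10900 MJ/h

Extent of reaction ξ = 0.603 × 29.6 = 17.849 mol/s
Reaction term: ξ·ΔH°_rxn = 17.849 × -199 = -3551.9 kJ/s
Sensible, feed 113→25 °C: -481.89 kJ/s
Outlet flows (mol/s): A 11.751, O₂ 5.8756, B 17.849
Sensible, products 25→227 °C: 1001.6 kJ/s
Q = ΔH = -3032.2 kJ/s = -3032.2 kW
Heat removed = 10916 MJ/h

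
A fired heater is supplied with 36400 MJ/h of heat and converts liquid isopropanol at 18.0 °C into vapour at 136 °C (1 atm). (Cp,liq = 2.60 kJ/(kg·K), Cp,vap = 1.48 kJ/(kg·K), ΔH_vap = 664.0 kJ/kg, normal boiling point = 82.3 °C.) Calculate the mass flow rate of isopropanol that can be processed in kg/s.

Δh = 2.60×(82.3−18.0) + 664.0 + 1.48×(136−82.3) = 910.66 kJ/kg
Q = 36400 MJ/h = 10111 kJ/s = 10111 kJ/s
ṁ = Q/Δh = 10111 / 910.66 = 11.103 kg/s

ṁ = 11.1 kg/s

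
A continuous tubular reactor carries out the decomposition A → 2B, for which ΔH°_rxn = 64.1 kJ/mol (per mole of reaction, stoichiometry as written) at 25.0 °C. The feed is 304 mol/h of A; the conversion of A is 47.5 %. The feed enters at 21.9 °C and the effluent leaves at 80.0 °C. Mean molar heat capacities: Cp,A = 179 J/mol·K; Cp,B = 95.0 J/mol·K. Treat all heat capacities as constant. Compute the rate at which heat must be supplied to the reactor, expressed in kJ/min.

Extent of reaction ξ = 0.475 × 304 = 144.4 mol/h
Reaction term: ξ·ΔH°_rxn = 144.4 × 64.1 = 9256 kJ/h
Sensible, feed 21.9→25 °C: 168.69 kJ/h
Outlet flows (mol/h): A 159.6, B 288.8
Sensible, products 25→80.0 °C: 3080.2 kJ/h
Q = ΔH = 12505 kJ/h = 3.4736 kW
Heat supplied = 208.42 kJ/min

Q_in = 208 kJ/min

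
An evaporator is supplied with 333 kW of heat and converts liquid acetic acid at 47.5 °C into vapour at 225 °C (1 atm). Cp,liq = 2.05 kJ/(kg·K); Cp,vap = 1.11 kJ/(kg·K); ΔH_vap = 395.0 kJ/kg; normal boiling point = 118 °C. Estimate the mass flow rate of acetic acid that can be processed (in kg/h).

ṁ = 1820 kg/h

Δh = 2.05×(118−47.5) + 395.0 + 1.11×(225−118) = 658.29 kJ/kg
Q = 333 kW = 333 kJ/s = 1.1988e+06 kJ/h
ṁ = Q/Δh = 1.1988e+06 / 658.29 = 1821.1 kg/h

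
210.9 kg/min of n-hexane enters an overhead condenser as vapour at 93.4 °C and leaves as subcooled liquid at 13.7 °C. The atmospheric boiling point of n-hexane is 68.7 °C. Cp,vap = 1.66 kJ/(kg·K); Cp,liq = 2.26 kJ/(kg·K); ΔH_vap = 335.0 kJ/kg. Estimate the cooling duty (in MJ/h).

vapour 93.4→68.7 °C: -41.002 kJ/kg
condensation at 68.7 °C: -335 kJ/kg
liquid 68.7→13.7 °C: -124.3 kJ/kg
Δh = -41.002 + -335 + -124.3 = -500.3 kJ/kg
Q = ṁ·Δh = 210.9 kg/min × -500.3 kJ/kg = -105510 kJ/min
|Q| = 1758.6 kW = 6330.8 MJ/h

Q_c = 6330 MJ/h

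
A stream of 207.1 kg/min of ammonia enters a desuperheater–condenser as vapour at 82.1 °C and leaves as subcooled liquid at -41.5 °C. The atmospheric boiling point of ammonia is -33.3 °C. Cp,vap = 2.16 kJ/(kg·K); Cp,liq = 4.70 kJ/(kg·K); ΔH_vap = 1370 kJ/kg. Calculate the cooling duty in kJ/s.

Q_c = 5720 kJ/s

vapour 82.1→-33.3 °C: -249.26 kJ/kg
condensation at -33.3 °C: -1370 kJ/kg
liquid -33.3→-41.5 °C: -38.54 kJ/kg
Δh = -249.26 + -1370 + -38.54 = -1657.8 kJ/kg
Q = ṁ·Δh = 207.1 kg/min × -1657.8 kJ/kg = -343330 kJ/min
|Q| = 5722.2 kW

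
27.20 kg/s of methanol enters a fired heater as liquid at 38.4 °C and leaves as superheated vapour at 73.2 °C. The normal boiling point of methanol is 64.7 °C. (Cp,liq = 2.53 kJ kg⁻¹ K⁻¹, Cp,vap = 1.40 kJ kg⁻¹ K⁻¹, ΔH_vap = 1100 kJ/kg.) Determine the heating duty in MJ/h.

Q = 115000 MJ/h

liquid 38.4→64.7 °C: 66.539 kJ/kg
vaporisation at 64.7 °C: 1100 kJ/kg
vapour 64.7→73.2 °C: 11.9 kJ/kg
Δh = 66.539 + 1100 + 11.9 = 1178.4 kJ/kg
Q = ṁ·Δh = 27.20 kg/s × 1178.4 kJ/kg = 32054 kJ/s
|Q| = 32054 kW = 115390 MJ/h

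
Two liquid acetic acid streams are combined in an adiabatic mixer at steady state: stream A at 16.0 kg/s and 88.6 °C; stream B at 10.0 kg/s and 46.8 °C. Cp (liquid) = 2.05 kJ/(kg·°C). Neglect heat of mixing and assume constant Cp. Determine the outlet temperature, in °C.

Energy balance with Q = 0: Σ ṁᵢCp,ᵢ(T_out − Tᵢ) = 0
Σ ṁᵢCp,ᵢTᵢ = 16.0×2.05×88.6 + 10.0×2.05×46.8 = 3865.5
Σ ṁᵢCp,ᵢ = 16.0×2.05 + 10.0×2.05 = 53.3
T_out = 3865.5 / 53.3 = 72.523 °C

T_out = 72.5 °C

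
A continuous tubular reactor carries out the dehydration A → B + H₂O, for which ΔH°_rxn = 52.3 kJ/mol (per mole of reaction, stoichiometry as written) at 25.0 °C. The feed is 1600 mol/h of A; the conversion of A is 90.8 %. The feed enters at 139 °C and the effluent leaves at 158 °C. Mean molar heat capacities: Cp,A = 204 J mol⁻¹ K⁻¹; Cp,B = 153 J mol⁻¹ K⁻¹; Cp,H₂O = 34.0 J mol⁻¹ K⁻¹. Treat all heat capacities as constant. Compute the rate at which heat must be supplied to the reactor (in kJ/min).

Extent of reaction ξ = 0.908 × 1600 = 1452.8 mol/h
Reaction term: ξ·ΔH°_rxn = 1452.8 × 52.3 = 75981 kJ/h
Sensible, feed 139→25 °C: -37210 kJ/h
Outlet flows (mol/h): A 147.2, B 1452.8, H₂O 1452.8
Sensible, products 25→158 °C: 40126 kJ/h
Q = ΔH = 78898 kJ/h = 21.916 kW
Heat supplied = 1315 kJ/min

Q_in = 1310 kJ/min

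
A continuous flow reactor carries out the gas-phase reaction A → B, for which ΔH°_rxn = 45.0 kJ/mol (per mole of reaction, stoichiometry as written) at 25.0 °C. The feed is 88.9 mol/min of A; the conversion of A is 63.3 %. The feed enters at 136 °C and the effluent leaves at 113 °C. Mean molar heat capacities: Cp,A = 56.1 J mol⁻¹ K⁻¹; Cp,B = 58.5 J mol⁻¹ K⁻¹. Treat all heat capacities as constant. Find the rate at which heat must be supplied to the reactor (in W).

Q_in = 40500 W

Extent of reaction ξ = 0.633 × 88.9 = 56.274 mol/min
Reaction term: ξ·ΔH°_rxn = 56.274 × 45.0 = 2532.3 kJ/min
Sensible, feed 136→25 °C: -553.59 kJ/min
Outlet flows (mol/min): A 32.626, B 56.274
Sensible, products 25→113 °C: 450.77 kJ/min
Q = ΔH = 2429.5 kJ/min = 40.492 kW
Heat supplied = 40492 W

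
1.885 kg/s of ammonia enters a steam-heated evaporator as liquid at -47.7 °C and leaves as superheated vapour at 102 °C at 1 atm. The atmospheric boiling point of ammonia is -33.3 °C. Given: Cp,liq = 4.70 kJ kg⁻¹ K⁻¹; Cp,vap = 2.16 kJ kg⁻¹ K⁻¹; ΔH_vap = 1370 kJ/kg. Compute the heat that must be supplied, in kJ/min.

Q = 196000 kJ/min

liquid -47.7→-33.3 °C: 67.68 kJ/kg
vaporisation at -33.3 °C: 1370 kJ/kg
vapour -33.3→102 °C: 292.25 kJ/kg
Δh = 67.68 + 1370 + 292.25 = 1729.9 kJ/kg
Q = ṁ·Δh = 1.885 kg/s × 1729.9 kJ/kg = 3260.9 kJ/s
|Q| = 3260.9 kW = 195650 kJ/min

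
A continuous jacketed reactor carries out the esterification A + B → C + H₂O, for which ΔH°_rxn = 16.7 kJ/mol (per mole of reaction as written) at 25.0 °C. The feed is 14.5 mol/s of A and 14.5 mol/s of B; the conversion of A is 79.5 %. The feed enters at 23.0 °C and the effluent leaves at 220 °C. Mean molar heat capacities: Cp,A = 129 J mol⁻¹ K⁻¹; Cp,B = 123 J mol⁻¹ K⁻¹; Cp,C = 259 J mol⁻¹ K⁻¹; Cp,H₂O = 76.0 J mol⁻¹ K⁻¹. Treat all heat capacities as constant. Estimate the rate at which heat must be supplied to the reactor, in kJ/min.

Extent of reaction ξ = 0.795 × 14.5 = 11.527 mol/s
Reaction term: ξ·ΔH°_rxn = 11.527 × 16.7 = 192.51 kJ/s
Sensible, feed 23.0→25 °C: 7.308 kJ/s
Outlet flows (mol/s): A 2.9725, B 2.9725, C 11.527, H₂O 11.527
Sensible, products 25→220 °C: 899.1 kJ/s
Q = ΔH = 1098.9 kJ/s = 1098.9 kW
Heat supplied = 65935 kJ/min

Q_in = 65900 kJ/min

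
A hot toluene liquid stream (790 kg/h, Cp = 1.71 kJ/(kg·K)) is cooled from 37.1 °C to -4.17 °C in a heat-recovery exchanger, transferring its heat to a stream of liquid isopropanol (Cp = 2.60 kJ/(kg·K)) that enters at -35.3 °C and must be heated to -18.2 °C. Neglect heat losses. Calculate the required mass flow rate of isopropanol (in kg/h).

Heat released by hot stream: Q = 790 × 1.71 × (37.1 − -4.17) = 55752 kJ/h
Energy balance on cold side (adiabatic exchanger): Q = ṁ_c·Cp_c·(T_c,out − T_c,in)
ṁ_c = 55752 / [2.60 × (-18.2 − -35.3)] = 1254 kg/h

ṁ_c = 1250 kg/h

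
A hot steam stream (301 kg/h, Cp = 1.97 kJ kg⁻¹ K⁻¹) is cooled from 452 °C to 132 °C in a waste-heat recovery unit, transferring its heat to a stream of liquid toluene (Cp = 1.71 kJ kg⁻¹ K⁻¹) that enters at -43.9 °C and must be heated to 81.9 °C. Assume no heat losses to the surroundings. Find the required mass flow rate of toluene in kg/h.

ṁ_c = 882 kg/h

Heat released by hot stream: Q = 301 × 1.97 × (452 − 132) = 189750 kJ/h
Energy balance on cold side (adiabatic exchanger): Q = ṁ_c·Cp_c·(T_c,out − T_c,in)
ṁ_c = 189750 / [1.71 × (81.9 − -43.9)] = 882.08 kg/h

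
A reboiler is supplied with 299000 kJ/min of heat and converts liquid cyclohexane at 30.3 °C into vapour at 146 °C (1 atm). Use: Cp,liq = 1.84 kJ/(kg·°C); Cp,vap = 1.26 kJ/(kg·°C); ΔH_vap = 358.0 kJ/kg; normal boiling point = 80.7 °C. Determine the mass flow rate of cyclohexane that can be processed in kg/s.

ṁ = 9.35 kg/s

Δh = 1.84×(80.7−30.3) + 358.0 + 1.26×(146−80.7) = 533.01 kJ/kg
Q = 299000 kJ/min = 4983.3 kJ/s = 4983.3 kJ/s
ṁ = Q/Δh = 4983.3 / 533.01 = 9.3493 kg/s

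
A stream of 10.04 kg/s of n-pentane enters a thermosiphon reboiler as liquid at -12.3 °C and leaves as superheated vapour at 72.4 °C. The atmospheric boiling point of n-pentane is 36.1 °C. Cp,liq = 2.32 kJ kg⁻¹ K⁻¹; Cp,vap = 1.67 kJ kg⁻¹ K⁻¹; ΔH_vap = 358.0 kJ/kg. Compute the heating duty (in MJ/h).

liquid -12.3→36.1 °C: 112.29 kJ/kg
vaporisation at 36.1 °C: 358 kJ/kg
vapour 36.1→72.4 °C: 60.621 kJ/kg
Δh = 112.29 + 358 + 60.621 = 530.91 kJ/kg
Q = ṁ·Δh = 10.04 kg/s × 530.91 kJ/kg = 5330.3 kJ/s
|Q| = 5330.3 kW = 19189 MJ/h

Q = 19200 MJ/h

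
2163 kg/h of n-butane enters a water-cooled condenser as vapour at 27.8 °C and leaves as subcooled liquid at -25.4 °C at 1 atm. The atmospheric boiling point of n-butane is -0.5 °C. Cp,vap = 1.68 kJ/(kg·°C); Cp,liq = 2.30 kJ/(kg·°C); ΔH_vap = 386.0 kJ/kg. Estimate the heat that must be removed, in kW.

Q_c = 295 kW

vapour 27.8→-0.5 °C: -47.544 kJ/kg
condensation at -0.5 °C: -386 kJ/kg
liquid -0.5→-25.4 °C: -57.27 kJ/kg
Δh = -47.544 + -386 + -57.27 = -490.81 kJ/kg
Q = ṁ·Δh = 2163 kg/h × -490.81 kJ/kg = -1.0616e+06 kJ/h
|Q| = 294.9 kW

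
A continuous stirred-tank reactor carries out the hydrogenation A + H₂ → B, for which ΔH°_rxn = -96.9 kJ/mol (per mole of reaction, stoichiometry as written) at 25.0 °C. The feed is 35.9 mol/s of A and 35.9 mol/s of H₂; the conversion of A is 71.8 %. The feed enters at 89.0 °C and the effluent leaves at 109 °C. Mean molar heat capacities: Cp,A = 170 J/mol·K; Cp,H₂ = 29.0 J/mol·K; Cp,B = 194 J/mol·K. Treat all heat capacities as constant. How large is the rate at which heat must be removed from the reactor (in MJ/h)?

Q_out = 8520 MJ/h

Extent of reaction ξ = 0.718 × 35.9 = 25.776 mol/s
Reaction term: ξ·ΔH°_rxn = 25.776 × -96.9 = -2497.7 kJ/s
Sensible, feed 89.0→25 °C: -457.22 kJ/s
Outlet flows (mol/s): A 10.124, H₂ 10.124, B 25.776
Sensible, products 25→109 °C: 589.28 kJ/s
Q = ΔH = -2365.7 kJ/s = -2365.7 kW
Heat removed = 8516.4 MJ/h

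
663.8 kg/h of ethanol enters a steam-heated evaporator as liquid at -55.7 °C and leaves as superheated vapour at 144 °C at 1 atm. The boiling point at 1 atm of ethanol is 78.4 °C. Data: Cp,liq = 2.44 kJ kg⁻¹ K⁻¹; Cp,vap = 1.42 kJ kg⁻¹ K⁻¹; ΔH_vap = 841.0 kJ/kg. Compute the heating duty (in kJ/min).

liquid -55.7→78.4 °C: 327.2 kJ/kg
vaporisation at 78.4 °C: 841 kJ/kg
vapour 78.4→144 °C: 93.152 kJ/kg
Δh = 327.2 + 841 + 93.152 = 1261.4 kJ/kg
Q = ṁ·Δh = 663.8 kg/h × 1261.4 kJ/kg = 837290 kJ/h
|Q| = 232.58 kW = 13955 kJ/min

Q = 14000 kJ/min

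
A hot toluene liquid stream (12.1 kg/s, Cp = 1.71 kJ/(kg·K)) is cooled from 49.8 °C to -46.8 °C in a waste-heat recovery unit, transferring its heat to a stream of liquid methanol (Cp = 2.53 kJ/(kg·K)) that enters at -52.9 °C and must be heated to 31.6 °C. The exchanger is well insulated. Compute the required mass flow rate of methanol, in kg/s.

ṁ_c = 9.35 kg/s

Heat released by hot stream: Q = 12.1 × 1.71 × (49.8 − -46.8) = 1998.8 kJ/s
Energy balance on cold side (adiabatic exchanger): Q = ṁ_c·Cp_c·(T_c,out − T_c,in)
ṁ_c = 1998.8 / [2.53 × (31.6 − -52.9)] = 9.3493 kg/s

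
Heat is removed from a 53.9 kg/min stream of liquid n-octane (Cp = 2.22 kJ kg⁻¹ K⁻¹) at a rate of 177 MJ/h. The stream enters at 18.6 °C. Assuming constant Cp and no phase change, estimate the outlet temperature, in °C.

T_out = -6.05 °C

Q = 177 MJ/h = 2950 kJ/min
ΔT = Q/(ṁ·Cp) = 2950/(53.9×2.22) = 24.654 K
T_out = 18.6 − 24.654 = -6.0536 °C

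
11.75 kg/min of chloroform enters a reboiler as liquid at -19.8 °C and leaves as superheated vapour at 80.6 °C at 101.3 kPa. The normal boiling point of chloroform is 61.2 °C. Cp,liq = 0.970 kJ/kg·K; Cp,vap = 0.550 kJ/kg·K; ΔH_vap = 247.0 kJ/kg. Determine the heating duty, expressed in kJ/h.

Q = 237000 kJ/h

liquid -19.8→61.2 °C: 78.57 kJ/kg
vaporisation at 61.2 °C: 247 kJ/kg
vapour 61.2→80.6 °C: 10.67 kJ/kg
Δh = 78.57 + 247 + 10.67 = 336.24 kJ/kg
Q = ṁ·Δh = 11.75 kg/min × 336.24 kJ/kg = 3950.8 kJ/min
|Q| = 65.847 kW = 237050 kJ/h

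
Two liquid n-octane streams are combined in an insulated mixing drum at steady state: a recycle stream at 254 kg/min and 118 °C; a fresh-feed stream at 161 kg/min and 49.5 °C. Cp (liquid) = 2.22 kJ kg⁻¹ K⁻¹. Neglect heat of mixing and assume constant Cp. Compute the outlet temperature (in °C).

T_out = 91.4 °C

No heat crosses the boundary, so H_out = H_in.
T_out = Σ ṁᵢCp,ᵢTᵢ / Σ ṁᵢCp,ᵢ
      = 84230 / 921.3 = 91.425 °C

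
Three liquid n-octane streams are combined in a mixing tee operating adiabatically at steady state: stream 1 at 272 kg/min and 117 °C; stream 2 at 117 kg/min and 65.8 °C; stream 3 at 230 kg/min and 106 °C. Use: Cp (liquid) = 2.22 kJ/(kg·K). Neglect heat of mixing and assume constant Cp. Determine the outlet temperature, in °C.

T_out = 103 °C

Energy balance with Q = 0: Σ ṁᵢCp,ᵢ(T_out − Tᵢ) = 0
Σ ṁᵢCp,ᵢTᵢ = 272×2.22×117 + 117×2.22×65.8 + 230×2.22×106 = 141860
Σ ṁᵢCp,ᵢ = 272×2.22 + 117×2.22 + 230×2.22 = 1374.2
T_out = 141860 / 1374.2 = 103.24 °C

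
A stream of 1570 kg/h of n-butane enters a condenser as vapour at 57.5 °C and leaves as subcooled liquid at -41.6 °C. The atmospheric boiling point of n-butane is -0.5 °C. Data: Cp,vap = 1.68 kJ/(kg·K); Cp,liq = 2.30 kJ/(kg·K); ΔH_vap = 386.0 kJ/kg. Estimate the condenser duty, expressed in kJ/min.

vapour 57.5→-0.5 °C: -97.44 kJ/kg
condensation at -0.5 °C: -386 kJ/kg
liquid -0.5→-41.6 °C: -94.53 kJ/kg
Δh = -97.44 + -386 + -94.53 = -577.97 kJ/kg
Q = ṁ·Δh = 1570 kg/h × -577.97 kJ/kg = -907410 kJ/h
|Q| = 252.06 kW = 15124 kJ/min

Q_c = 15100 kJ/min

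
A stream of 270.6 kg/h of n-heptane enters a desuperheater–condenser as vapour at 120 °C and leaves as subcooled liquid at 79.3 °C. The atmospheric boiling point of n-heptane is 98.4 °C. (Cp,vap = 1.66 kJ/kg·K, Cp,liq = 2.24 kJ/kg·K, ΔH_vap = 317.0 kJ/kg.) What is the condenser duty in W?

vapour 120→98.4 °C: -35.856 kJ/kg
condensation at 98.4 °C: -317 kJ/kg
liquid 98.4→79.3 °C: -42.784 kJ/kg
Δh = -35.856 + -317 + -42.784 = -395.64 kJ/kg
Q = ṁ·Δh = 270.6 kg/h × -395.64 kJ/kg = -107060 kJ/h
|Q| = 29.739 kW = 29739 W

Q_c = 29700 W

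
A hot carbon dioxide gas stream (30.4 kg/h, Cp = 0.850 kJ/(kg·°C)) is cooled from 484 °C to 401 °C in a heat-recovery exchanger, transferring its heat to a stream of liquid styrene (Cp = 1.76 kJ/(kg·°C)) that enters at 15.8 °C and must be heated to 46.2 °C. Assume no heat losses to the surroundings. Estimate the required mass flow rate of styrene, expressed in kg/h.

ṁ_c = 40.1 kg/h

Heat released by hot stream: Q = 30.4 × 0.850 × (484 − 401) = 2144.7 kJ/h
Energy balance on cold side (adiabatic exchanger): Q = ṁ_c·Cp_c·(T_c,out − T_c,in)
ṁ_c = 2144.7 / [1.76 × (46.2 − 15.8)] = 40.085 kg/h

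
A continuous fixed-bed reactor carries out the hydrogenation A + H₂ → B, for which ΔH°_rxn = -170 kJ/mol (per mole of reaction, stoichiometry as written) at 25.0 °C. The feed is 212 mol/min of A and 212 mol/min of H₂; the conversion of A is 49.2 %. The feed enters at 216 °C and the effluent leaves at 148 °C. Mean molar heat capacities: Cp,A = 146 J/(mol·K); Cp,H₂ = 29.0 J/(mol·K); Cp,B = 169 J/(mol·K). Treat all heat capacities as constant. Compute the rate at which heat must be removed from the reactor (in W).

Extent of reaction ξ = 0.492 × 212 = 104.3 mol/min
Reaction term: ξ·ΔH°_rxn = 104.3 × -170 = -17732 kJ/min
Sensible, feed 216→25 °C: -7086.1 kJ/min
Outlet flows (mol/min): A 107.7, H₂ 107.7, B 104.3
Sensible, products 25→148 °C: 4486.3 kJ/min
Q = ΔH = -20331 kJ/min = -338.86 kW
Heat removed = 338860 W

Q_out = 339000 W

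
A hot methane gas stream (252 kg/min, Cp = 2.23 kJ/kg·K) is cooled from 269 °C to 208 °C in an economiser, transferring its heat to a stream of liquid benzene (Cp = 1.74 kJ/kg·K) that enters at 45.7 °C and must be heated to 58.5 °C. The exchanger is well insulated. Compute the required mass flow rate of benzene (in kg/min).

ṁ_c = 1540 kg/min

Heat released by hot stream: Q = 252 × 2.23 × (269 − 208) = 34280 kJ/min
Energy balance on cold side (adiabatic exchanger): Q = ṁ_c·Cp_c·(T_c,out − T_c,in)
ṁ_c = 34280 / [1.74 × (58.5 − 45.7)] = 1539.1 kg/min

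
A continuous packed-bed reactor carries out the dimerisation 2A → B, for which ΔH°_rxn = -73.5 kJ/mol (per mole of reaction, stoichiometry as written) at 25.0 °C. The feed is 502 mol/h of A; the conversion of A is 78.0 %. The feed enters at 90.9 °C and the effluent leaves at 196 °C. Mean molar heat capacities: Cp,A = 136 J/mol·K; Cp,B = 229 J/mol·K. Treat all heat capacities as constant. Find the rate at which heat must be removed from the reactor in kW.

Q_out = 2.40 kW

Extent of reaction ξ = 0.780 × 502 / 2 = 195.78 mol/h
Reaction term: ξ·ΔH°_rxn = 195.78 × -73.5 = -14390 kJ/h
Sensible, feed 90.9→25 °C: -4499.1 kJ/h
Outlet flows (mol/h): A 110.44, B 195.78
Sensible, products 25→196 °C: 10235 kJ/h
Q = ΔH = -8654 kJ/h = -2.4039 kW
Heat removed = 2.4039 kW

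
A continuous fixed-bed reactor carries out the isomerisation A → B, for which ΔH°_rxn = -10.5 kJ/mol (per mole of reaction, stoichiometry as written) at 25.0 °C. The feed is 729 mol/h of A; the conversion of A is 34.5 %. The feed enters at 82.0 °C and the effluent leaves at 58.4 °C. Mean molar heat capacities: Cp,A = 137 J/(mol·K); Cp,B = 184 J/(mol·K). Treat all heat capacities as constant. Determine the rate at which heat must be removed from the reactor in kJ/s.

Q_out = 1.28 kJ/s

Extent of reaction ξ = 0.345 × 729 = 251.5 mol/h
Reaction term: ξ·ΔH°_rxn = 251.5 × -10.5 = -2640.8 kJ/h
Sensible, feed 82.0→25 °C: -5692.8 kJ/h
Outlet flows (mol/h): A 477.5, B 251.5
Sensible, products 25→58.4 °C: 3730.6 kJ/h
Q = ΔH = -4603 kJ/h = -1.2786 kW
Heat removed = 1.2786 kJ/s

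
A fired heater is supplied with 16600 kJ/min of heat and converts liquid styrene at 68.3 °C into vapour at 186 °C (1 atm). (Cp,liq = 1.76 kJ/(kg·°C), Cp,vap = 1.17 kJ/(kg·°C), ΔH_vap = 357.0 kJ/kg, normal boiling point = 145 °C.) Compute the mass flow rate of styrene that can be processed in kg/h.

ṁ = 1840 kg/h

Δh = 1.76×(145−68.3) + 357.0 + 1.17×(186−145) = 539.96 kJ/kg
Q = 16600 kJ/min = 276.67 kJ/s = 996000 kJ/h
ṁ = Q/Δh = 996000 / 539.96 = 1844.6 kg/h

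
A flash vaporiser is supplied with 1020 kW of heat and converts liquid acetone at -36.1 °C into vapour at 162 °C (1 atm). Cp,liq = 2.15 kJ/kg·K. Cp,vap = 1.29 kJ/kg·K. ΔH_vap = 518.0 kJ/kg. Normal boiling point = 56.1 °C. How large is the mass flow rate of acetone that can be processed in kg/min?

Δh = 2.15×(56.1−-36.1) + 518.0 + 1.29×(162−56.1) = 852.84 kJ/kg
Q = 1020 kW = 1020 kJ/s = 61200 kJ/min
ṁ = Q/Δh = 61200 / 852.84 = 71.76 kg/min

ṁ = 71.8 kg/min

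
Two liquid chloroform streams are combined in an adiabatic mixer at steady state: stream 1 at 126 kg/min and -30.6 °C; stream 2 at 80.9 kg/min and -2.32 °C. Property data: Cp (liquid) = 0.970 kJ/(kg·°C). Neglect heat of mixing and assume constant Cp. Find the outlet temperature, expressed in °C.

T_out = -19.5 °C

No heat crosses the boundary, so H_out = H_in.
Σ ṁᵢCp,ᵢTᵢ = 126×0.970×-30.6 + 80.9×0.970×-2.32 = -3922
Σ ṁᵢCp,ᵢ = 126×0.970 + 80.9×0.970 = 200.69
T_out = -3922 / 200.69 = -19.542 °C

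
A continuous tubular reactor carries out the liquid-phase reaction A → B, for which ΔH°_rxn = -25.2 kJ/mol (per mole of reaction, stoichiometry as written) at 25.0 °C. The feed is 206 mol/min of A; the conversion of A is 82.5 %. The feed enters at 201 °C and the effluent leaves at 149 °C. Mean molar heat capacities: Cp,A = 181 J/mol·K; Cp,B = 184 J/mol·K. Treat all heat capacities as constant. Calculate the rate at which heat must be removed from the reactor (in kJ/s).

Q_out = 103 kJ/s

Extent of reaction ξ = 0.825 × 206 = 169.95 mol/min
Reaction term: ξ·ΔH°_rxn = 169.95 × -25.2 = -4282.7 kJ/min
Sensible, feed 201→25 °C: -6562.3 kJ/min
Outlet flows (mol/min): A 36.05, B 169.95
Sensible, products 25→149 °C: 4686.7 kJ/min
Q = ΔH = -6158.4 kJ/min = -102.64 kW
Heat removed = 102.64 kJ/s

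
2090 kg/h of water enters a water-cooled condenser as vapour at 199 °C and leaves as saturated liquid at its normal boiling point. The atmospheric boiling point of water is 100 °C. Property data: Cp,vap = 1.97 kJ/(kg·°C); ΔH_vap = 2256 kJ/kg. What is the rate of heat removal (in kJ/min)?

Q_c = 85400 kJ/min

vapour 199→100 °C: -195.03 kJ/kg
condensation at 100 °C: -2256 kJ/kg
Δh = -195.03 + -2256 = -2451 kJ/kg
Q = ṁ·Δh = 2090 kg/h × -2451 kJ/kg = -5.1227e+06 kJ/h
|Q| = 1423 kW = 85378 kJ/min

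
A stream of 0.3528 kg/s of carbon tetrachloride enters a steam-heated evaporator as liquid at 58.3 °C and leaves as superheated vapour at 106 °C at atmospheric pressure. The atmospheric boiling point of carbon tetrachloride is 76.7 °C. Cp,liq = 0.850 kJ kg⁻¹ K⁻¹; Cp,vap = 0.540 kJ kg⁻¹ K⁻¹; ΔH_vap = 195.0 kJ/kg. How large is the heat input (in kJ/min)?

Q = 4790 kJ/min

liquid 58.3→76.7 °C: 15.64 kJ/kg
vaporisation at 76.7 °C: 195 kJ/kg
vapour 76.7→106 °C: 15.822 kJ/kg
Δh = 15.64 + 195 + 15.822 = 226.46 kJ/kg
Q = ṁ·Δh = 0.3528 kg/s × 226.46 kJ/kg = 79.896 kJ/s
|Q| = 79.896 kW = 4793.7 kJ/min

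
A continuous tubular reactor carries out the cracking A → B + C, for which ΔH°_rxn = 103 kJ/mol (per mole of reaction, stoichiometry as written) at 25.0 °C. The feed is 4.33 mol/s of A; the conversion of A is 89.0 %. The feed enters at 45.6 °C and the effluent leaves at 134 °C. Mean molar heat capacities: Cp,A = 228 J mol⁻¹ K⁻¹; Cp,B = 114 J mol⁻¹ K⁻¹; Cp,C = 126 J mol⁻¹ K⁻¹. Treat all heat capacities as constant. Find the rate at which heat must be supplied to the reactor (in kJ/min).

Q_in = 29400 kJ/min

Extent of reaction ξ = 0.890 × 4.33 = 3.8537 mol/s
Reaction term: ξ·ΔH°_rxn = 3.8537 × 103 = 396.93 kJ/s
Sensible, feed 45.6→25 °C: -20.337 kJ/s
Outlet flows (mol/s): A 0.4763, B 3.8537, C 3.8537
Sensible, products 25→134 °C: 112.65 kJ/s
Q = ΔH = 489.24 kJ/s = 489.24 kW
Heat supplied = 29355 kJ/min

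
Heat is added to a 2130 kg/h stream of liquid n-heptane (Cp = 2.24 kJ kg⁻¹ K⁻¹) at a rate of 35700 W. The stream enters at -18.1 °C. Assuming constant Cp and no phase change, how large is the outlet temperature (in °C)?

T_out = 8.84 °C

Q = 35700 W = 128520 kJ/h
ΔT = Q/(ṁ·Cp) = 128520/(2130×2.24) = 26.937 K
T_out = -18.1 + 26.937 = 8.8366 °C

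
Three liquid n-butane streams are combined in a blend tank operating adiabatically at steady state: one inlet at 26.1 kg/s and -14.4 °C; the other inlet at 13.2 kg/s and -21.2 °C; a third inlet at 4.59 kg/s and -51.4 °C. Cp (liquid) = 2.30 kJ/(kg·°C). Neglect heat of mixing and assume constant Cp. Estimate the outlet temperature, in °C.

T_out = -20.3 °C

Adiabatic, steady state ⇒ Σ ṁᵢCp,ᵢ(T_out − Tᵢ) = 0
T_out = Σ ṁᵢCp,ᵢTᵢ / Σ ṁᵢCp,ᵢ
      = -2050.7 / 100.95 = -20.315 °C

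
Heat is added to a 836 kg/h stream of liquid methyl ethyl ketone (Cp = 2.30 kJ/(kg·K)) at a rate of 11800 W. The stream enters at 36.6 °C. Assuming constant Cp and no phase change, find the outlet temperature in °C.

Q = 11800 W = 42480 kJ/h
ΔT = Q/(ṁ·Cp) = 42480/(836×2.30) = 22.093 K
T_out = 36.6 + 22.093 = 58.693 °C

T_out = 58.7 °C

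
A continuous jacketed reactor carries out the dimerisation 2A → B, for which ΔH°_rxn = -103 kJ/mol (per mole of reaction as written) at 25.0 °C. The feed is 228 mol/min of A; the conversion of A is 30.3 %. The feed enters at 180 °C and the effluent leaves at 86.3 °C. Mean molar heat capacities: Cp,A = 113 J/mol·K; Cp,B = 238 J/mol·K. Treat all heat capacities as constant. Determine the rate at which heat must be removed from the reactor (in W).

Extent of reaction ξ = 0.303 × 228 / 2 = 34.542 mol/min
Reaction term: ξ·ΔH°_rxn = 34.542 × -103 = -3557.8 kJ/min
Sensible, feed 180→25 °C: -3993.4 kJ/min
Outlet flows (mol/min): A 158.92, B 34.542
Sensible, products 25→86.3 °C: 1604.7 kJ/min
Q = ΔH = -5946.5 kJ/min = -99.108 kW
Heat removed = 99108 W

Q_out = 99100 W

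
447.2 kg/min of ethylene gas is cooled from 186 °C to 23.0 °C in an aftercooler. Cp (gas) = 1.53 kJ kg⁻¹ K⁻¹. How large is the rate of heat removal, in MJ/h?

Q = ṁ·Cp·ΔT = 447.2 × 1.53 × (23.0 − 186) = -111530 kJ/min
Converting: 111530 / 60 s = 1858.8 kW
Cooling duty = 6691.6 MJ/h

Q_c = 6690 MJ/h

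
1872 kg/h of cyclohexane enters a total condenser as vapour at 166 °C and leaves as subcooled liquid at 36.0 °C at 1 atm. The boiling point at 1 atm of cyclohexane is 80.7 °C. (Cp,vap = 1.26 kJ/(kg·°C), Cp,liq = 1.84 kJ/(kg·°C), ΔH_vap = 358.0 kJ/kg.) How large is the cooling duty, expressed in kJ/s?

vapour 166→80.7 °C: -107.48 kJ/kg
condensation at 80.7 °C: -358 kJ/kg
liquid 80.7→36.0 °C: -82.248 kJ/kg
Δh = -107.48 + -358 + -82.248 = -547.73 kJ/kg
Q = ṁ·Δh = 1872 kg/h × -547.73 kJ/kg = -1.0253e+06 kJ/h
|Q| = 284.82 kW

Q_c = 285 kJ/s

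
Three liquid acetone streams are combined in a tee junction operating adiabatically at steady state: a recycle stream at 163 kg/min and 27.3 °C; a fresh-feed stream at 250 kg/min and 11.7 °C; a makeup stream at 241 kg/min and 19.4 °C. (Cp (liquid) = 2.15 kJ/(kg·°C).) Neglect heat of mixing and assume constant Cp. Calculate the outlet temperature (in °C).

Adiabatic, steady state ⇒ Σ ṁᵢCp,ᵢ(T_out − Tᵢ) = 0
T_out = Σ ṁᵢCp,ᵢTᵢ / Σ ṁᵢCp,ᵢ
      = 25908 / 1406.1 = 18.426 °C

T_out = 18.4 °C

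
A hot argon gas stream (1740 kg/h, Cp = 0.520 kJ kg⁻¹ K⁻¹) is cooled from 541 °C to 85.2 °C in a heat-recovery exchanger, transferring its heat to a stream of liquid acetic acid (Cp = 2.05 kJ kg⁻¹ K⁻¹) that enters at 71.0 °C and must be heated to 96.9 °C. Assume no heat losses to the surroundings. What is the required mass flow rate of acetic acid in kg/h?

ṁ_c = 7770 kg/h

Heat released by hot stream: Q = 1740 × 0.520 × (541 − 85.2) = 412410 kJ/h
Energy balance on cold side (adiabatic exchanger): Q = ṁ_c·Cp_c·(T_c,out − T_c,in)
ṁ_c = 412410 / [2.05 × (96.9 − 71.0)] = 7767.4 kg/h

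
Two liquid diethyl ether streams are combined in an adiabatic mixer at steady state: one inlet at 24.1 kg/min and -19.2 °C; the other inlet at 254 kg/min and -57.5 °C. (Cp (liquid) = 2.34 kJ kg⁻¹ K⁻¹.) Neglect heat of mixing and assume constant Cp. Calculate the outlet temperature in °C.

Adiabatic, steady state ⇒ Σ ṁᵢCp,ᵢ(T_out − Tᵢ) = 0
T_out = Σ ṁᵢCp,ᵢTᵢ / Σ ṁᵢCp,ᵢ
      = -35258 / 650.75 = -54.181 °C

T_out = -54.2 °C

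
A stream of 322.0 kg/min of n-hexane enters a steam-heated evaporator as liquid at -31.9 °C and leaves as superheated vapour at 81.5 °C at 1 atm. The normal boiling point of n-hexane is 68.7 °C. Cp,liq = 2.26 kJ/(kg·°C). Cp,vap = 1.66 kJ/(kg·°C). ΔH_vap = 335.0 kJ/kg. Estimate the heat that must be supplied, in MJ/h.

liquid -31.9→68.7 °C: 227.36 kJ/kg
vaporisation at 68.7 °C: 335 kJ/kg
vapour 68.7→81.5 °C: 21.248 kJ/kg
Δh = 227.36 + 335 + 21.248 = 583.6 kJ/kg
Q = ṁ·Δh = 322.0 kg/min × 583.6 kJ/kg = 187920 kJ/min
|Q| = 3132 kW = 11275 MJ/h

Q = 11300 MJ/h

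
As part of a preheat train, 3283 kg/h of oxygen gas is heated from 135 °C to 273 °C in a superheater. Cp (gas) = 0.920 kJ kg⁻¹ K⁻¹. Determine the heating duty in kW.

Q = ṁ·Cp·ΔT = 3283 × 0.920 × (273 − 135) = 416810 kJ/h
Converting: 416810 / 3600 s = 115.78 kW

Q = 116 kW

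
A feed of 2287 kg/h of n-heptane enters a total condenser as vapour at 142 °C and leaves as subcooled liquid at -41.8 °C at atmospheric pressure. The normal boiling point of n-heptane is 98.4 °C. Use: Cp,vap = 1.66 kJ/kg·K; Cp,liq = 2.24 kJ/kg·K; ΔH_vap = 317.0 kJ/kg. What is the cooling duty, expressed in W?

vapour 142→98.4 °C: -72.376 kJ/kg
condensation at 98.4 °C: -317 kJ/kg
liquid 98.4→-41.8 °C: -314.05 kJ/kg
Δh = -72.376 + -317 + -314.05 = -703.42 kJ/kg
Q = ṁ·Δh = 2287 kg/h × -703.42 kJ/kg = -1.6087e+06 kJ/h
|Q| = 446.87 kW = 446870 W

Q_c = 447000 W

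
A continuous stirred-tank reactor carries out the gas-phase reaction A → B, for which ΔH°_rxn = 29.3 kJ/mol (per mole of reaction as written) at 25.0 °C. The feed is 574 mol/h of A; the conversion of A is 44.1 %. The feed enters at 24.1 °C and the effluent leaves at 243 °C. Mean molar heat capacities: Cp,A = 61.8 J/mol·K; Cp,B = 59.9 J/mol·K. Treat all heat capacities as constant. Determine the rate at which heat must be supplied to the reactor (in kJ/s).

Q_in = 4.19 kJ/s

Extent of reaction ξ = 0.441 × 574 = 253.13 mol/h
Reaction term: ξ·ΔH°_rxn = 253.13 × 29.3 = 7416.8 kJ/h
Sensible, feed 24.1→25 °C: 31.926 kJ/h
Outlet flows (mol/h): A 320.87, B 253.13
Sensible, products 25→243 °C: 7628.3 kJ/h
Q = ΔH = 15077 kJ/h = 4.1881 kW
Heat supplied = 4.1881 kJ/s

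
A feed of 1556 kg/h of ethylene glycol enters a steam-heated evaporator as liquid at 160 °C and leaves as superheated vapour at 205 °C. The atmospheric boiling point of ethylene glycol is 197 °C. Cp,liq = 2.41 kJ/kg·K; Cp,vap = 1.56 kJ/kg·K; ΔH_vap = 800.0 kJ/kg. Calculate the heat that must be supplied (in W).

Q = 390000 W

liquid 160→197 °C: 89.17 kJ/kg
vaporisation at 197 °C: 800 kJ/kg
vapour 197→205 °C: 12.48 kJ/kg
Δh = 89.17 + 800 + 12.48 = 901.65 kJ/kg
Q = ṁ·Δh = 1556 kg/h × 901.65 kJ/kg = 1.403e+06 kJ/h
|Q| = 389.71 kW = 389710 W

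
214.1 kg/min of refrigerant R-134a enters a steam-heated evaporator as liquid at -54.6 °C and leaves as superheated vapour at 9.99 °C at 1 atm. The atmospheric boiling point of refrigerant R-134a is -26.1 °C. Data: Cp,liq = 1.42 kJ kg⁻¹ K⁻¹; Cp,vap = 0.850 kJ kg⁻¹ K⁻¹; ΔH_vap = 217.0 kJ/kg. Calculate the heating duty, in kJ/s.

liquid -54.6→-26.1 °C: 40.47 kJ/kg
vaporisation at -26.1 °C: 217 kJ/kg
vapour -26.1→9.99 °C: 30.677 kJ/kg
Δh = 40.47 + 217 + 30.677 = 288.15 kJ/kg
Q = ṁ·Δh = 214.1 kg/min × 288.15 kJ/kg = 61692 kJ/min
|Q| = 1028.2 kW

Q = 1030 kJ/s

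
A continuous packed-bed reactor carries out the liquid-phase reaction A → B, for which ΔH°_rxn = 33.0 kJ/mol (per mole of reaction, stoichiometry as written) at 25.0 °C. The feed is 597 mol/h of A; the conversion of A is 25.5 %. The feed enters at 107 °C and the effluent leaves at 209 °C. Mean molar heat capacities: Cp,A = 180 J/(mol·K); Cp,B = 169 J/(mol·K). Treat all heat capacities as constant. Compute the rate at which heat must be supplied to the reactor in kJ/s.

Q_in = 4.35 kJ/s

Extent of reaction ξ = 0.255 × 597 = 152.24 mol/h
Reaction term: ξ·ΔH°_rxn = 152.24 × 33.0 = 5023.8 kJ/h
Sensible, feed 107→25 °C: -8811.7 kJ/h
Outlet flows (mol/h): A 444.76, B 152.24
Sensible, products 25→209 °C: 19465 kJ/h
Q = ΔH = 15677 kJ/h = 4.3546 kW
Heat supplied = 4.3546 kJ/s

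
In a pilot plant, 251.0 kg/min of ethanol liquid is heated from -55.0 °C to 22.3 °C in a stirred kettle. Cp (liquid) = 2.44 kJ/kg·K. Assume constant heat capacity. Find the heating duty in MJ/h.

Q = ṁ·Cp·ΔT = 251.0 × 2.44 × (22.3 − -55.0) = 47342 kJ/min
Converting: 47342 / 60 s = 789.03 kW
Heating duty = 2840.5 MJ/h

Q = 2840 MJ/h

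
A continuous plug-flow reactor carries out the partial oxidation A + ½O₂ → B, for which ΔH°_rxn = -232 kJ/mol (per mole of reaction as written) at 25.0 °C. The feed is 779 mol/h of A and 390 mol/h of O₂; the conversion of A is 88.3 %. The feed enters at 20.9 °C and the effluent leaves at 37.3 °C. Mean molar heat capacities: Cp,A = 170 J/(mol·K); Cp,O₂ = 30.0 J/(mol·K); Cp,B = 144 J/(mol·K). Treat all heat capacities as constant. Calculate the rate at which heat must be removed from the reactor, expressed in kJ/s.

Extent of reaction ξ = 0.883 × 779 = 687.86 mol/h
Reaction term: ξ·ΔH°_rxn = 687.86 × -232 = -159580 kJ/h
Sensible, feed 20.9→25 °C: 590.93 kJ/h
Outlet flows (mol/h): A 91.143, O₂ 46.072, B 687.86
Sensible, products 25→37.3 °C: 1425.9 kJ/h
Q = ΔH = -157570 kJ/h = -43.768 kW
Heat removed = 43.768 kJ/s

Q_out = 43.8 kJ/s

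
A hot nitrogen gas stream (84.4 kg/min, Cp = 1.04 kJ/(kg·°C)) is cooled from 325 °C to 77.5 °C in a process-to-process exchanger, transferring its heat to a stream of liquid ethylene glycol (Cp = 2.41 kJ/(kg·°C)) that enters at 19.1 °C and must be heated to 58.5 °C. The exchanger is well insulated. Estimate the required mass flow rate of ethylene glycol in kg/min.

ṁ_c = 229 kg/min

Heat released by hot stream: Q = 84.4 × 1.04 × (325 − 77.5) = 21725 kJ/min
Energy balance on cold side (adiabatic exchanger): Q = ṁ_c·Cp_c·(T_c,out − T_c,in)
ṁ_c = 21725 / [2.41 × (58.5 − 19.1)] = 228.79 kg/min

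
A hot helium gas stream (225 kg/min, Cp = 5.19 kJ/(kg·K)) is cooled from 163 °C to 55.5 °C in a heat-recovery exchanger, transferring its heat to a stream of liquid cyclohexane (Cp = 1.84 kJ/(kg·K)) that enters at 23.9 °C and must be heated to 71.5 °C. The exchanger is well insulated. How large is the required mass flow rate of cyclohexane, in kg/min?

Heat released by hot stream: Q = 225 × 5.19 × (163 − 55.5) = 125530 kJ/min
Energy balance on cold side (adiabatic exchanger): Q = ṁ_c·Cp_c·(T_c,out − T_c,in)
ṁ_c = 125530 / [1.84 × (71.5 − 23.9)] = 1433.3 kg/min

ṁ_c = 1430 kg/min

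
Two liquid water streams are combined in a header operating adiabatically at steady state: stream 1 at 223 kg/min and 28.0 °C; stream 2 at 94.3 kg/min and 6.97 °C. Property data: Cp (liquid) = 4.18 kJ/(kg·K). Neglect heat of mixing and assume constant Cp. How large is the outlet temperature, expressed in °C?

Energy balance with Q = 0: Σ ṁᵢCp,ᵢ(T_out − Tᵢ) = 0
T_out = Σ ṁᵢCp,ᵢTᵢ / Σ ṁᵢCp,ᵢ
      = 28847 / 1326.3 = 21.75 °C

T_out = 21.7 °C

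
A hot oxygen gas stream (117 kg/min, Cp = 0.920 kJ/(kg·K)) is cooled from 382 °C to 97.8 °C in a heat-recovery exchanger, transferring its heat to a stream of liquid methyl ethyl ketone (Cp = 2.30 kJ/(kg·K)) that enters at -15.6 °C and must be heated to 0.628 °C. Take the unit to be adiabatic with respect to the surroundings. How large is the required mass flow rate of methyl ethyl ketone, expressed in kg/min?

Heat released by hot stream: Q = 117 × 0.920 × (382 − 97.8) = 30591 kJ/min
Energy balance on cold side (adiabatic exchanger): Q = ṁ_c·Cp_c·(T_c,out − T_c,in)
ṁ_c = 30591 / [2.30 × (0.628 − -15.6)] = 819.61 kg/min

ṁ_c = 820 kg/min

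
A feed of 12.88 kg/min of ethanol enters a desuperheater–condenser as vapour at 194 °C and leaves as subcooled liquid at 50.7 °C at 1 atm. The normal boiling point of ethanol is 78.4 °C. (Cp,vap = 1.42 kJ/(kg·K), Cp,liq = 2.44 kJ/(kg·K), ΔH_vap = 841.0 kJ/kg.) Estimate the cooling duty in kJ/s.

vapour 194→78.4 °C: -164.15 kJ/kg
condensation at 78.4 °C: -841 kJ/kg
liquid 78.4→50.7 °C: -67.588 kJ/kg
Δh = -164.15 + -841 + -67.588 = -1072.7 kJ/kg
Q = ṁ·Δh = 12.88 kg/min × -1072.7 kJ/kg = -13817 kJ/min
|Q| = 230.28 kW

Q_c = 230 kJ/s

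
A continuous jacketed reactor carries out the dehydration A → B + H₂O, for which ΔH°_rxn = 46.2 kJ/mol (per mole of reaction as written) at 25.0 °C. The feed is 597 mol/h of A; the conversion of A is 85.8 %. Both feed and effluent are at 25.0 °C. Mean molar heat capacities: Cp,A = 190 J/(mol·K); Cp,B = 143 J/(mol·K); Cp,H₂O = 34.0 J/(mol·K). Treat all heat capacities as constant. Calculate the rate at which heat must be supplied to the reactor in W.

Extent of reaction ξ = 0.858 × 597 = 512.23 mol/h
Reaction term: ξ·ΔH°_rxn = 512.23 × 46.2 = 23665 kJ/h
Q = ΔH = 23665 kJ/h = 6.5736 kW
Heat supplied = 6573.6 W

Q_in = 6570 W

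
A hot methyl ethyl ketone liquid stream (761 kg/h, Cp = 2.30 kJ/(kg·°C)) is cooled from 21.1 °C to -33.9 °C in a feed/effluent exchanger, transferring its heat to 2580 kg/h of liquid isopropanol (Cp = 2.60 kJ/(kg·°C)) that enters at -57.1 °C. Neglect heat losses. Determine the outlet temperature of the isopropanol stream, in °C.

T_c,out = -42.7 °C

Heat released by hot stream: Q = 761 × 2.30 × (21.1 − -33.9) = 96266 kJ/h
Energy balance on cold side (adiabatic exchanger): Q = ṁ_c·Cp_c·(T_c,out − T_c,in)
T_c,out = -57.1 + 96266/(2580 × 2.60) = -42.749 °C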